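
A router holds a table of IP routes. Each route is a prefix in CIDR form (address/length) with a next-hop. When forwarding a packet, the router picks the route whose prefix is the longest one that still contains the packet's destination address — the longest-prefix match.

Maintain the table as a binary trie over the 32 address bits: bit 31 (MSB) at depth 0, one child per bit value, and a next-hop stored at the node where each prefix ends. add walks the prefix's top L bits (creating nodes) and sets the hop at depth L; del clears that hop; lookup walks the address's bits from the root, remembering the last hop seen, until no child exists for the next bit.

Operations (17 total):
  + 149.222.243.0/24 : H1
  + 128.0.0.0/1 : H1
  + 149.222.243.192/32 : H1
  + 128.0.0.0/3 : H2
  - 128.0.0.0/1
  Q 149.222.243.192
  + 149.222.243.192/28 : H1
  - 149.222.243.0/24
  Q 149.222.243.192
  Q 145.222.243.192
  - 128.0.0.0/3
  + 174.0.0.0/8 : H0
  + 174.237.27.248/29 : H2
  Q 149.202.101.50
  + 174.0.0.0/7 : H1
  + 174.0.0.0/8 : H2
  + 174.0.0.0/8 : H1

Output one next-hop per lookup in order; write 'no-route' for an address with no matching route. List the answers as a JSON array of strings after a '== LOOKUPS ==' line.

Trace:
  add 149.222.243.0/24 -> H1 at depth 24
  add 128.0.0.0/1 -> H1 at depth 1
  add 149.222.243.192/32 -> H1 at depth 32
  add 128.0.0.0/3 -> H2 at depth 3
  del 128.0.0.0/1 (clear depth 1)
  ? 149.222.243.192  path d0:-→d1:-→d2:-→d3:H2→d4:-→d5:-→d6:-→d7:-→d8:-→d9:-→d10:-→d11:-→d12:-→d13:-→d14:-→d15:-→d16:-→d17:-→d18:-→d19:-→d20:-→d21:-→d22:-→d23:-→d24:H1→d25:-→d26:-→d27:-→d28:-→d29:-→d30:-→d31:-→d32:H1  best=H1
  add 149.222.243.192/28 -> H1 at depth 28
  del 149.222.243.0/24 (clear depth 24)
  ? 149.222.243.192  path d0:-→d1:-→d2:-→d3:H2→d4:-→d5:-→d6:-→d7:-→d8:-→d9:-→d10:-→d11:-→d12:-→d13:-→d14:-→d15:-→d16:-→d17:-→d18:-→d19:-→d20:-→d21:-→d22:-→d23:-→d24:-→d25:-→d26:-→d27:-→d28:H1→d29:-→d30:-→d31:-→d32:H1  best=H1
  ? 145.222.243.192  path d0:-→d1:-→d2:-→d3:H2→d4:-→d5:-  best=H2
  del 128.0.0.0/3 (clear depth 3)
  add 174.0.0.0/8 -> H0 at depth 8
  add 174.237.27.248/29 -> H2 at depth 29
  ? 149.202.101.50  path d0:-→d1:-→d2:-→d3:-→d4:-→d5:-→d6:-→d7:-→d8:-→d9:-→d10:-→d11:-  best=no-route
  add 174.0.0.0/7 -> H1 at depth 7
  add 174.0.0.0/8 -> H2 at depth 8
  add 174.0.0.0/8 -> H1 at depth 8

== LOOKUPS ==
["H1","H1","H2","no-route"]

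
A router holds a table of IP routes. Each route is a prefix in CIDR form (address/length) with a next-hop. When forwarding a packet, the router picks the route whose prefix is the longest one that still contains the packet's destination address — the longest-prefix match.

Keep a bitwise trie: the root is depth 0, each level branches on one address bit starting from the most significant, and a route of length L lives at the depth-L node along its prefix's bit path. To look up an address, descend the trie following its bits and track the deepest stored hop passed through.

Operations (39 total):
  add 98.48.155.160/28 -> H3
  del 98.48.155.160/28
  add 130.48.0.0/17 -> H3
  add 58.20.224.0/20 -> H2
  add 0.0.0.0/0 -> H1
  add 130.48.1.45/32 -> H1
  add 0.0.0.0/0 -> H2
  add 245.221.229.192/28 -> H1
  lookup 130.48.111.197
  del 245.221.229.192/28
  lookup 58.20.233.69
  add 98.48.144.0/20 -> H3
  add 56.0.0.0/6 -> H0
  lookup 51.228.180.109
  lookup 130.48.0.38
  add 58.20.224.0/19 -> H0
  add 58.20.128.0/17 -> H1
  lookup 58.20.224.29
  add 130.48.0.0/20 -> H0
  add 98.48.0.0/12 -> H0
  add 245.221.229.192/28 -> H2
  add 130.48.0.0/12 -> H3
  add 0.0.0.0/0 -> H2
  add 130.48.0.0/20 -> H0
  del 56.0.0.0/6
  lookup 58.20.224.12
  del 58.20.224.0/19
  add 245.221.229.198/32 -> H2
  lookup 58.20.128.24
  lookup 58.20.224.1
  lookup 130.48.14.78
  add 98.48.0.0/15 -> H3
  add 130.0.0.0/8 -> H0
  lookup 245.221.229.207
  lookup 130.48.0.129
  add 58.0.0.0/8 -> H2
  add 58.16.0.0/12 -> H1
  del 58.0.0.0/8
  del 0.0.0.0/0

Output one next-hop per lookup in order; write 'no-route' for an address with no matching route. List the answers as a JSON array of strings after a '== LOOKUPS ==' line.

Trace:
  + 98.48.155.160/28 (H3) depth=28
  - 98.48.155.160/28 clear@28
  + 130.48.0.0/17 (H3) depth=17
  + 58.20.224.0/20 (H2) depth=20
  + 0.0.0.0/0 (H1) depth=0
  + 130.48.1.45/32 (H1) depth=32
  + 0.0.0.0/0 (H2) depth=0
  + 245.221.229.192/28 (H1) depth=28
  ? 130.48.111.197  path d0:H2→d1:-→d2:-→d3:-→d4:-→d5:-→d6:-→d7:-→d8:-→d9:-→d10:-→d11:-→d12:-→d13:-→d14:-→d15:-→d16:-→d17:H3  best=H3
  - 245.221.229.192/28 clear@28
  ? 58.20.233.69  path d0:H2→d1:-→d2:-→d3:-→d4:-→d5:-→d6:-→d7:-→d8:-→d9:-→d10:-→d11:-→d12:-→d13:-→d14:-→d15:-→d16:-→d17:-→d18:-→d19:-→d20:H2  best=H2
  + 98.48.144.0/20 (H3) depth=20
  + 56.0.0.0/6 (H0) depth=6
  ? 51.228.180.109  path d0:H2→d1:-→d2:-→d3:-→d4:-  best=H2
  ? 130.48.0.38  path d0:H2→d1:-→d2:-→d3:-→d4:-→d5:-→d6:-→d7:-→d8:-→d9:-→d10:-→d11:-→d12:-→d13:-→d14:-→d15:-→d16:-→d17:H3→d18:-→d19:-→d20:-→d21:-→d22:-→d23:-  best=H3
  + 58.20.224.0/19 (H0) depth=19
  + 58.20.128.0/17 (H1) depth=17
  ? 58.20.224.29  path d0:H2→d1:-→d2:-→d3:-→d4:-→d5:-→d6:H0→d7:-→d8:-→d9:-→d10:-→d11:-→d12:-→d13:-→d14:-→d15:-→d16:-→d17:H1→d18:-→d19:H0→d20:H2  best=H2
  + 130.48.0.0/20 (H0) depth=20
  + 98.48.0.0/12 (H0) depth=12
  + 245.221.229.192/28 (H2) depth=28
  + 130.48.0.0/12 (H3) depth=12
  + 0.0.0.0/0 (H2) depth=0
  + 130.48.0.0/20 (H0) depth=20
  - 56.0.0.0/6 clear@6
  ? 58.20.224.12  path d0:H2→d1:-→d2:-→d3:-→d4:-→d5:-→d6:-→d7:-→d8:-→d9:-→d10:-→d11:-→d12:-→d13:-→d14:-→d15:-→d16:-→d17:H1→d18:-→d19:H0→d20:H2  best=H2
  - 58.20.224.0/19 clear@19
  + 245.221.229.198/32 (H2) depth=32
  ? 58.20.128.24  path d0:H2→d1:-→d2:-→d3:-→d4:-→d5:-→d6:-→d7:-→d8:-→d9:-→d10:-→d11:-→d12:-→d13:-→d14:-→d15:-→d16:-→d17:H1  best=H1
  ? 58.20.224.1  path d0:H2→d1:-→d2:-→d3:-→d4:-→d5:-→d6:-→d7:-→d8:-→d9:-→d10:-→d11:-→d12:-→d13:-→d14:-→d15:-→d16:-→d17:H1→d18:-→d19:-→d20:H2  best=H2
  ? 130.48.14.78  path d0:H2→d1:-→d2:-→d3:-→d4:-→d5:-→d6:-→d7:-→d8:-→d9:-→d10:-→d11:-→d12:H3→d13:-→d14:-→d15:-→d16:-→d17:H3→d18:-→d19:-→d20:H0  best=H0
  + 98.48.0.0/15 (H3) depth=15
  + 130.0.0.0/8 (H0) depth=8
  ? 245.221.229.207  path d0:H2→d1:-→d2:-→d3:-→d4:-→d5:-→d6:-→d7:-→d8:-→d9:-→d10:-→d11:-→d12:-→d13:-→d14:-→d15:-→d16:-→d17:-→d18:-→d19:-→d20:-→d21:-→d22:-→d23:-→d24:-→d25:-→d26:-→d27:-→d28:H2  best=H2
  ? 130.48.0.129  path d0:H2→d1:-→d2:-→d3:-→d4:-→d5:-→d6:-→d7:-→d8:H0→d9:-→d10:-→d11:-→d12:H3→d13:-→d14:-→d15:-→d16:-→d17:H3→d18:-→d19:-→d20:H0→d21:-→d22:-→d23:-  best=H0
  + 58.0.0.0/8 (H2) depth=8
  + 58.16.0.0/12 (H1) depth=12
  - 58.0.0.0/8 clear@8
  - 0.0.0.0/0 clear@0

== LOOKUPS ==
["H3","H2","H2","H3","H2","H2","H1","H2","H0","H2","H0"]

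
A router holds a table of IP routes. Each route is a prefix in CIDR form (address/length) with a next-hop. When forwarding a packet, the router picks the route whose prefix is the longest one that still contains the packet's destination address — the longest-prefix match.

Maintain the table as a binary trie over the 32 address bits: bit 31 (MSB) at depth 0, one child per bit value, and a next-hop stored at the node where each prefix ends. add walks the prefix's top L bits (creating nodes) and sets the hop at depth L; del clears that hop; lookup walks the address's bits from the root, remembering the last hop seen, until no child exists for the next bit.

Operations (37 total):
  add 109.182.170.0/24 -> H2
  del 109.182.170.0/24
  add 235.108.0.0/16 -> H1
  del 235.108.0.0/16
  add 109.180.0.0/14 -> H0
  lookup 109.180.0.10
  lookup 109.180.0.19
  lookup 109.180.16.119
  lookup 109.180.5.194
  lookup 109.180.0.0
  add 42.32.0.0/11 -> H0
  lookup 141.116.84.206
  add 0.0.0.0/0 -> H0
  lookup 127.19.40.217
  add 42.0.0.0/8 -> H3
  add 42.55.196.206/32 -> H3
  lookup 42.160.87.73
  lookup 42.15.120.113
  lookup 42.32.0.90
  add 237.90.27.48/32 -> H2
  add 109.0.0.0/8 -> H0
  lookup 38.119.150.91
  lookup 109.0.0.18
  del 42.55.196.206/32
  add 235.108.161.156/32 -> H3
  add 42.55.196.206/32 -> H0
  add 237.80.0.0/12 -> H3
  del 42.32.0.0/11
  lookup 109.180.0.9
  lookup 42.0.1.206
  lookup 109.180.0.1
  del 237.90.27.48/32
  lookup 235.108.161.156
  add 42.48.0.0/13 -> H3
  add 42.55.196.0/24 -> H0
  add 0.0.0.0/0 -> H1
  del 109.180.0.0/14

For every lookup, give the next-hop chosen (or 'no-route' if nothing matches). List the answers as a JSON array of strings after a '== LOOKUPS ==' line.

Apply in order:
  add 109.182.170.0/24 -> H2 at depth 24
  del 109.182.170.0/24 (clear depth 24)
  add 235.108.0.0/16 -> H1 at depth 16
  del 235.108.0.0/16 (clear depth 16)
  add 109.180.0.0/14 -> H0 at depth 14
  Q 109.180.0.10: descend 01101101101101 ; hops seen [H0] ; pick H0
  Q 109.180.0.19: descend 01101101101101 ; hops seen [H0] ; pick H0
  Q 109.180.16.119: descend 01101101101101 ; hops seen [H0] ; pick H0
  Q 109.180.5.194: descend 01101101101101 ; hops seen [H0] ; pick H0
  Q 109.180.0.0: descend 01101101101101 ; hops seen [H0] ; pick H0
  add 42.32.0.0/11 -> H0 at depth 11
  Q 141.116.84.206: descend 1 ; hops seen [∅] ; pick no-route
  add 0.0.0.0/0 -> H0 at depth 0
  Q 127.19.40.217: descend 011 ; hops seen [H0] ; pick H0
  add 42.0.0.0/8 -> H3 at depth 8
  add 42.55.196.206/32 -> H3 at depth 32
  Q 42.160.87.73: descend 00101010 ; hops seen [H0,H3] ; pick H3
  Q 42.15.120.113: descend 0010101000 ; hops seen [H0,H3] ; pick H3
  Q 42.32.0.90: descend 00101010001 ; hops seen [H0,H3,H0] ; pick H0
  add 237.90.27.48/32 -> H2 at depth 32
  add 109.0.0.0/8 -> H0 at depth 8
  Q 38.119.150.91: descend 0010 ; hops seen [H0] ; pick H0
  Q 109.0.0.18: descend 01101101 ; hops seen [H0,H0] ; pick H0
  del 42.55.196.206/32 (clear depth 32)
  add 235.108.161.156/32 -> H3 at depth 32
  add 42.55.196.206/32 -> H0 at depth 32
  add 237.80.0.0/12 -> H3 at depth 12
  del 42.32.0.0/11 (clear depth 11)
  Q 109.180.0.9: descend 01101101101101 ; hops seen [H0,H0,H0] ; pick H0
  Q 42.0.1.206: descend 0010101000 ; hops seen [H0,H3] ; pick H3
  Q 109.180.0.1: descend 01101101101101 ; hops seen [H0,H0,H0] ; pick H0
  del 237.90.27.48/32 (clear depth 32)
  Q 235.108.161.156: descend 11101011011011001010000110011100 ; hops seen [H0,H3] ; pick H3
  add 42.48.0.0/13 -> H3 at depth 13
  add 42.55.196.0/24 -> H0 at depth 24
  add 0.0.0.0/0 -> H1 at depth 0
  del 109.180.0.0/14 (clear depth 14)

== LOOKUPS ==
["H0","H0","H0","H0","H0","no-route","H0","H3","H3","H0","H0","H0","H0","H3","H0","H3"]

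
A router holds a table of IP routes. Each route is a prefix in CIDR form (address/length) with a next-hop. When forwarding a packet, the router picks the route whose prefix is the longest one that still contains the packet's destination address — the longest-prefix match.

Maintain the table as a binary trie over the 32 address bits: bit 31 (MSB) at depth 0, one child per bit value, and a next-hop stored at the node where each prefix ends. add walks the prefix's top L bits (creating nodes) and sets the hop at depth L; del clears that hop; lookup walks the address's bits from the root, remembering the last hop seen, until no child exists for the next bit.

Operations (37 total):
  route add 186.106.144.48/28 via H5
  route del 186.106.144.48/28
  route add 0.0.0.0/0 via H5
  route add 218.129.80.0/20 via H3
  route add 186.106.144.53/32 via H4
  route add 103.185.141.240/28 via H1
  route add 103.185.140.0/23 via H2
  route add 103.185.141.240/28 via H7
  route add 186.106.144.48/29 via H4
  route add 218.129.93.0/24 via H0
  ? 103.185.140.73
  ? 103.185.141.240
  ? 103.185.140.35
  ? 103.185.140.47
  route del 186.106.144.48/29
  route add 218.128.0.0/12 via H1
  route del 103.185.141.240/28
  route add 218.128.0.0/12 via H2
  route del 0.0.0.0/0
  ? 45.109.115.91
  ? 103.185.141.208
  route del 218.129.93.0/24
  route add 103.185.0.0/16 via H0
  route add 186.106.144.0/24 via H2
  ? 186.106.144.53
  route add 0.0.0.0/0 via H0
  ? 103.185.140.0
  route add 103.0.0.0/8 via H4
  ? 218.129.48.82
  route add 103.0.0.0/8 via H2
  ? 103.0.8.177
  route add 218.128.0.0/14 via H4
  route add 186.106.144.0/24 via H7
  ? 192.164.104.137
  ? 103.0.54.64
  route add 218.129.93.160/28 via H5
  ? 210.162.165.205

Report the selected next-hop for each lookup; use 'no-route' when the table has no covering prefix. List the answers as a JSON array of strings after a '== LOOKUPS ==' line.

Trace:
  + 186.106.144.48/28 (H5) depth=28
  - 186.106.144.48/28 clear@28
  + 0.0.0.0/0 (H5) depth=0
  + 218.129.80.0/20 (H3) depth=20
  + 186.106.144.53/32 (H4) depth=32
  + 103.185.141.240/28 (H1) depth=28
  + 103.185.140.0/23 (H2) depth=23
  + 103.185.141.240/28 (H7) depth=28
  + 186.106.144.48/29 (H4) depth=29
  + 218.129.93.0/24 (H0) depth=24
  lookup 103.185.140.73: bits 01100111101110011000110 walk d0:H5→d1:-→d2:-→d3:-→d4:-→d5:-→d6:-→d7:-→d8:-→d9:-→d10:-→d11:-→d12:-→d13:-→d14:-→d15:-→d16:-→d17:-→d18:-→d19:-→d20:-→d21:-→d22:-→d23:H2 -> H2
  lookup 103.185.141.240: bits 0110011110111001100011011111 walk d0:H5→d1:-→d2:-→d3:-→d4:-→d5:-→d6:-→d7:-→d8:-→d9:-→d10:-→d11:-→d12:-→d13:-→d14:-→d15:-→d16:-→d17:-→d18:-→d19:-→d20:-→d21:-→d22:-→d23:H2→d24:-→d25:-→d26:-→d27:-→d28:H7 -> H7
  lookup 103.185.140.35: bits 01100111101110011000110 walk d0:H5→d1:-→d2:-→d3:-→d4:-→d5:-→d6:-→d7:-→d8:-→d9:-→d10:-→d11:-→d12:-→d13:-→d14:-→d15:-→d16:-→d17:-→d18:-→d19:-→d20:-→d21:-→d22:-→d23:H2 -> H2
  lookup 103.185.140.47: bits 01100111101110011000110 walk d0:H5→d1:-→d2:-→d3:-→d4:-→d5:-→d6:-→d7:-→d8:-→d9:-→d10:-→d11:-→d12:-→d13:-→d14:-→d15:-→d16:-→d17:-→d18:-→d19:-→d20:-→d21:-→d22:-→d23:H2 -> H2
  - 186.106.144.48/29 clear@29
  + 218.128.0.0/12 (H1) depth=12
  - 103.185.141.240/28 clear@28
  + 218.128.0.0/12 (H2) depth=12
  - 0.0.0.0/0 clear@0
  lookup 45.109.115.91: bits 0 walk d0:-→d1:- -> no-route
  lookup 103.185.141.208: bits 01100111101110011000110111 walk d0:-→d1:-→d2:-→d3:-→d4:-→d5:-→d6:-→d7:-→d8:-→d9:-→d10:-→d11:-→d12:-→d13:-→d14:-→d15:-→d16:-→d17:-→d18:-→d19:-→d20:-→d21:-→d22:-→d23:H2→d24:-→d25:-→d26:- -> H2
  - 218.129.93.0/24 clear@24
  + 103.185.0.0/16 (H0) depth=16
  + 186.106.144.0/24 (H2) depth=24
  lookup 186.106.144.53: bits 10111010011010101001000000110101 walk d0:-→d1:-→d2:-→d3:-→d4:-→d5:-→d6:-→d7:-→d8:-→d9:-→d10:-→d11:-→d12:-→d13:-→d14:-→d15:-→d16:-→d17:-→d18:-→d19:-→d20:-→d21:-→d22:-→d23:-→d24:H2→d25:-→d26:-→d27:-→d28:-→d29:-→d30:-→d31:-→d32:H4 -> H4
  + 0.0.0.0/0 (H0) depth=0
  lookup 103.185.140.0: bits 01100111101110011000110 walk d0:H0→d1:-→d2:-→d3:-→d4:-→d5:-→d6:-→d7:-→d8:-→d9:-→d10:-→d11:-→d12:-→d13:-→d14:-→d15:-→d16:H0→d17:-→d18:-→d19:-→d20:-→d21:-→d22:-→d23:H2 -> H2
  + 103.0.0.0/8 (H4) depth=8
  lookup 218.129.48.82: bits 11011010100000010 walk d0:H0→d1:-→d2:-→d3:-→d4:-→d5:-→d6:-→d7:-→d8:-→d9:-→d10:-→d11:-→d12:H2→d13:-→d14:-→d15:-→d16:-→d17:- -> H2
  + 103.0.0.0/8 (H2) depth=8
  lookup 103.0.8.177: bits 01100111 walk d0:H0→d1:-→d2:-→d3:-→d4:-→d5:-→d6:-→d7:-→d8:H2 -> H2
  + 218.128.0.0/14 (H4) depth=14
  + 186.106.144.0/24 (H7) depth=24
  lookup 192.164.104.137: bits 110 walk d0:H0→d1:-→d2:-→d3:- -> H0
  lookup 103.0.54.64: bits 01100111 walk d0:H0→d1:-→d2:-→d3:-→d4:-→d5:-→d6:-→d7:-→d8:H2 -> H2
  + 218.129.93.160/28 (H5) depth=28
  lookup 210.162.165.205: bits 1101 walk d0:H0→d1:-→d2:-→d3:-→d4:- -> H0

== LOOKUPS ==
["H2","H7","H2","H2","no-route","H2","H4","H2","H2","H2","H0","H2","H0"]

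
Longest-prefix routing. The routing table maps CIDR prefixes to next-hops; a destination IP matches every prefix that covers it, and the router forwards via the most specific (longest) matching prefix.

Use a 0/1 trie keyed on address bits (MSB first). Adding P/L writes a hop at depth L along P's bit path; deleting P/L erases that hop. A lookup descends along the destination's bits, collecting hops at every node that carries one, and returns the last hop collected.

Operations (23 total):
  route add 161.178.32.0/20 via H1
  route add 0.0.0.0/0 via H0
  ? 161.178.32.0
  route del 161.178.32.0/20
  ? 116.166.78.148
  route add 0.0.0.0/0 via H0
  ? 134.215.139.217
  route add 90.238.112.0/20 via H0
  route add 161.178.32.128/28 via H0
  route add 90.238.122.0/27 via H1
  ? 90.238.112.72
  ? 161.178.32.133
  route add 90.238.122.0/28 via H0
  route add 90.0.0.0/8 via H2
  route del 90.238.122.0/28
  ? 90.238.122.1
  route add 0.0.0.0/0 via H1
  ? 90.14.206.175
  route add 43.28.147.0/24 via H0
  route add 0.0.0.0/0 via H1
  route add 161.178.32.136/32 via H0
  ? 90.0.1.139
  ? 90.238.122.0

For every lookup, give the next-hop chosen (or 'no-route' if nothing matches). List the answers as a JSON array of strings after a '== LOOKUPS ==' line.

Trace:
  add 161.178.32.0/20 -> H1 at depth 20
  add 0.0.0.0/0 -> H0 at depth 0
  ? 161.178.32.0  path d0:H0→d1:-→d2:-→d3:-→d4:-→d5:-→d6:-→d7:-→d8:-→d9:-→d10:-→d11:-→d12:-→d13:-→d14:-→d15:-→d16:-→d17:-→d18:-→d19:-→d20:H1  best=H1
  - 161.178.32.0/20 clear@20
  ? 116.166.78.148  path d0:H0  best=H0
  add 0.0.0.0/0 -> H0 at depth 0
  ? 134.215.139.217  path d0:H0→d1:-→d2:-  best=H0
  add 90.238.112.0/20 -> H0 at depth 20
  add 161.178.32.128/28 -> H0 at depth 28
  add 90.238.122.0/27 -> H1 at depth 27
  ? 90.238.112.72  path d0:H0→d1:-→d2:-→d3:-→d4:-→d5:-→d6:-→d7:-→d8:-→d9:-→d10:-→d11:-→d12:-→d13:-→d14:-→d15:-→d16:-→d17:-→d18:-→d19:-→d20:H0  best=H0
  ? 161.178.32.133  path d0:H0→d1:-→d2:-→d3:-→d4:-→d5:-→d6:-→d7:-→d8:-→d9:-→d10:-→d11:-→d12:-→d13:-→d14:-→d15:-→d16:-→d17:-→d18:-→d19:-→d20:-→d21:-→d22:-→d23:-→d24:-→d25:-→d26:-→d27:-→d28:H0  best=H0
  add 90.238.122.0/28 -> H0 at depth 28
  add 90.0.0.0/8 -> H2 at depth 8
  - 90.238.122.0/28 clear@28
  ? 90.238.122.1  path d0:H0→d1:-→d2:-→d3:-→d4:-→d5:-→d6:-→d7:-→d8:H2→d9:-→d10:-→d11:-→d12:-→d13:-→d14:-→d15:-→d16:-→d17:-→d18:-→d19:-→d20:H0→d21:-→d22:-→d23:-→d24:-→d25:-→d26:-→d27:H1→d28:-  best=H1
  add 0.0.0.0/0 -> H1 at depth 0
  ? 90.14.206.175  path d0:H1→d1:-→d2:-→d3:-→d4:-→d5:-→d6:-→d7:-→d8:H2  best=H2
  add 43.28.147.0/24 -> H0 at depth 24
  add 0.0.0.0/0 -> H1 at depth 0
  add 161.178.32.136/32 -> H0 at depth 32
  ? 90.0.1.139  path d0:H1→d1:-→d2:-→d3:-→d4:-→d5:-→d6:-→d7:-→d8:H2  best=H2
  ? 90.238.122.0  path d0:H1→d1:-→d2:-→d3:-→d4:-→d5:-→d6:-→d7:-→d8:H2→d9:-→d10:-→d11:-→d12:-→d13:-→d14:-→d15:-→d16:-→d17:-→d18:-→d19:-→d20:H0→d21:-→d22:-→d23:-→d24:-→d25:-→d26:-→d27:H1→d28:-  best=H1

== LOOKUPS ==
["H1","H0","H0","H0","H0","H1","H2","H2","H1"]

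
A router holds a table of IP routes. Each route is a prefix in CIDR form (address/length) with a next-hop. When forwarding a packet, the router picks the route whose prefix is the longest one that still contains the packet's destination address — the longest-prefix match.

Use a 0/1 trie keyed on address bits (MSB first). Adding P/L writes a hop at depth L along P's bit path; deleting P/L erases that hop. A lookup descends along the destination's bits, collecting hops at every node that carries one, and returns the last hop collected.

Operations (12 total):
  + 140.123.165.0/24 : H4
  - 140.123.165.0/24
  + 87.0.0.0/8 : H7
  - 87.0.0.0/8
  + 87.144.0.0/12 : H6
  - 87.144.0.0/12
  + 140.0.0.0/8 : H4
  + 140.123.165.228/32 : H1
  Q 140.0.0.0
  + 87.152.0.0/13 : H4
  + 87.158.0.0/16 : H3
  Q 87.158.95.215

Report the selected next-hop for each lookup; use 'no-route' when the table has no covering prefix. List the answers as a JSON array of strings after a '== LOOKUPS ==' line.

Trace:
  add 140.123.165.0/24 -> H4 at depth 24
  - 140.123.165.0/24 clear@24
  add 87.0.0.0/8 -> H7 at depth 8
  - 87.0.0.0/8 clear@8
  add 87.144.0.0/12 -> H6 at depth 12
  - 87.144.0.0/12 clear@12
  add 140.0.0.0/8 -> H4 at depth 8
  add 140.123.165.228/32 -> H1 at depth 32
  lookup 140.0.0.0: bits 100011000 walk d0:-→d1:-→d2:-→d3:-→d4:-→d5:-→d6:-→d7:-→d8:H4→d9:- -> H4
  add 87.152.0.0/13 -> H4 at depth 13
  add 87.158.0.0/16 -> H3 at depth 16
  lookup 87.158.95.215: bits 0101011110011110 walk d0:-→d1:-→d2:-→d3:-→d4:-→d5:-→d6:-→d7:-→d8:-→d9:-→d10:-→d11:-→d12:-→d13:H4→d14:-→d15:-→d16:H3 -> H3

== LOOKUPS ==
["H4","H3"]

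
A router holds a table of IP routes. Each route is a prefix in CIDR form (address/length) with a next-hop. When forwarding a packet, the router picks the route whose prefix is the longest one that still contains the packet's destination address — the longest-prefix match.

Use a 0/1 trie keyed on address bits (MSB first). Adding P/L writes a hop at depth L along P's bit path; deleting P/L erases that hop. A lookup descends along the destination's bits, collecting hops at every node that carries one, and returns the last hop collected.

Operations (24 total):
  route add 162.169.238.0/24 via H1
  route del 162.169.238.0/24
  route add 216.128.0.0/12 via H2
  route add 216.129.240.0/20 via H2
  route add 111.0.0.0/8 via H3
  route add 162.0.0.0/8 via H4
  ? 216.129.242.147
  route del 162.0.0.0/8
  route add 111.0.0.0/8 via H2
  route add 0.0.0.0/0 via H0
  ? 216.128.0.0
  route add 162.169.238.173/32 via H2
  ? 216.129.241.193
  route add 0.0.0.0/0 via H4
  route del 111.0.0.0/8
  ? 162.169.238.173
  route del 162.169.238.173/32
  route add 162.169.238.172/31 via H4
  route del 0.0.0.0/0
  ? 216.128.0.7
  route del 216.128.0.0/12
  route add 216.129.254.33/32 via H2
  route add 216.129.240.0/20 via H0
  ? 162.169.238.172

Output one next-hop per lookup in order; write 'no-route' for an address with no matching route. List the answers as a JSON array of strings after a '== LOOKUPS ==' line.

Process each operation:
  add 162.169.238.0/24 -> H1 at depth 24
  - 162.169.238.0/24 clear@24
  add 216.128.0.0/12 -> H2 at depth 12
  add 216.129.240.0/20 -> H2 at depth 20
  add 111.0.0.0/8 -> H3 at depth 8
  add 162.0.0.0/8 -> H4 at depth 8
  Q 216.129.242.147: descend 11011000100000011111 ; hops seen [H2,H2] ; pick H2
  - 162.0.0.0/8 clear@8
  add 111.0.0.0/8 -> H2 at depth 8
  add 0.0.0.0/0 -> H0 at depth 0
  Q 216.128.0.0: descend 110110001000000 ; hops seen [H0,H2] ; pick H2
  add 162.169.238.173/32 -> H2 at depth 32
  Q 216.129.241.193: descend 11011000100000011111 ; hops seen [H0,H2,H2] ; pick H2
  add 0.0.0.0/0 -> H4 at depth 0
  - 111.0.0.0/8 clear@8
  Q 162.169.238.173: descend 10100010101010011110111010101101 ; hops seen [H4,H2] ; pick H2
  - 162.169.238.173/32 clear@32
  add 162.169.238.172/31 -> H4 at depth 31
  - 0.0.0.0/0 clear@0
  Q 216.128.0.7: descend 110110001000000 ; hops seen [H2] ; pick H2
  - 216.128.0.0/12 clear@12
  add 216.129.254.33/32 -> H2 at depth 32
  add 216.129.240.0/20 -> H0 at depth 20
  Q 162.169.238.172: descend 1010001010101001111011101010110 ; hops seen [H4] ; pick H4

== LOOKUPS ==
["H2","H2","H2","H2","H2","H4"]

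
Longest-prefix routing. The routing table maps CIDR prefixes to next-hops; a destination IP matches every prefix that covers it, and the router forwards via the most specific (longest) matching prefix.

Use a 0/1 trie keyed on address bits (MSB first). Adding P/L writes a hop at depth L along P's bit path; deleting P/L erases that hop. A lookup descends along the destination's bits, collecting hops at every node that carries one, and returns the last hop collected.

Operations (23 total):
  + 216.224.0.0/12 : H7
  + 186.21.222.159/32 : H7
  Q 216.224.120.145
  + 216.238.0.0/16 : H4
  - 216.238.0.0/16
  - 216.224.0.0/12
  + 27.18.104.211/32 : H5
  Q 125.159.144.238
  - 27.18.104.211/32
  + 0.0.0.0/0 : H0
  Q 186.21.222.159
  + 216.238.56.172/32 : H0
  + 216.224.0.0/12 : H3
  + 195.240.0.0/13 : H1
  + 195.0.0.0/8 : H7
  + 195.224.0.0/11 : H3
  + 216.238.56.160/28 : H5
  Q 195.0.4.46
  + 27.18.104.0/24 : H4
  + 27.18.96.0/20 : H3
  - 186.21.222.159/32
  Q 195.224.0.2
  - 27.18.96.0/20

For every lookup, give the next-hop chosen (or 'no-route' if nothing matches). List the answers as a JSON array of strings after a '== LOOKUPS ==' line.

Process each operation:
  add 216.224.0.0/12 -> H7 at depth 12
  add 186.21.222.159/32 -> H7 at depth 32
  lookup 216.224.120.145: bits 110110001110 walk d0:-→d1:-→d2:-→d3:-→d4:-→d5:-→d6:-→d7:-→d8:-→d9:-→d10:-→d11:-→d12:H7 -> H7
  add 216.238.0.0/16 -> H4 at depth 16
  del 216.238.0.0/16 (clear depth 16)
  del 216.224.0.0/12 (clear depth 12)
  add 27.18.104.211/32 -> H5 at depth 32
  lookup 125.159.144.238: bits 0 walk d0:-→d1:- -> no-route
  del 27.18.104.211/32 (clear depth 32)
  add 0.0.0.0/0 -> H0 at depth 0
  lookup 186.21.222.159: bits 10111010000101011101111010011111 walk d0:H0→d1:-→d2:-→d3:-→d4:-→d5:-→d6:-→d7:-→d8:-→d9:-→d10:-→d11:-→d12:-→d13:-→d14:-→d15:-→d16:-→d17:-→d18:-→d19:-→d20:-→d21:-→d22:-→d23:-→d24:-→d25:-→d26:-→d27:-→d28:-→d29:-→d30:-→d31:-→d32:H7 -> H7
  add 216.238.56.172/32 -> H0 at depth 32
  add 216.224.0.0/12 -> H3 at depth 12
  add 195.240.0.0/13 -> H1 at depth 13
  add 195.0.0.0/8 -> H7 at depth 8
  add 195.224.0.0/11 -> H3 at depth 11
  add 216.238.56.160/28 -> H5 at depth 28
  lookup 195.0.4.46: bits 11000011 walk d0:H0→d1:-→d2:-→d3:-→d4:-→d5:-→d6:-→d7:-→d8:H7 -> H7
  add 27.18.104.0/24 -> H4 at depth 24
  add 27.18.96.0/20 -> H3 at depth 20
  del 186.21.222.159/32 (clear depth 32)
  lookup 195.224.0.2: bits 11000011111 walk d0:H0→d1:-→d2:-→d3:-→d4:-→d5:-→d6:-→d7:-→d8:H7→d9:-→d10:-→d11:H3 -> H3
  del 27.18.96.0/20 (clear depth 20)

== LOOKUPS ==
["H7","no-route","H7","H7","H3"]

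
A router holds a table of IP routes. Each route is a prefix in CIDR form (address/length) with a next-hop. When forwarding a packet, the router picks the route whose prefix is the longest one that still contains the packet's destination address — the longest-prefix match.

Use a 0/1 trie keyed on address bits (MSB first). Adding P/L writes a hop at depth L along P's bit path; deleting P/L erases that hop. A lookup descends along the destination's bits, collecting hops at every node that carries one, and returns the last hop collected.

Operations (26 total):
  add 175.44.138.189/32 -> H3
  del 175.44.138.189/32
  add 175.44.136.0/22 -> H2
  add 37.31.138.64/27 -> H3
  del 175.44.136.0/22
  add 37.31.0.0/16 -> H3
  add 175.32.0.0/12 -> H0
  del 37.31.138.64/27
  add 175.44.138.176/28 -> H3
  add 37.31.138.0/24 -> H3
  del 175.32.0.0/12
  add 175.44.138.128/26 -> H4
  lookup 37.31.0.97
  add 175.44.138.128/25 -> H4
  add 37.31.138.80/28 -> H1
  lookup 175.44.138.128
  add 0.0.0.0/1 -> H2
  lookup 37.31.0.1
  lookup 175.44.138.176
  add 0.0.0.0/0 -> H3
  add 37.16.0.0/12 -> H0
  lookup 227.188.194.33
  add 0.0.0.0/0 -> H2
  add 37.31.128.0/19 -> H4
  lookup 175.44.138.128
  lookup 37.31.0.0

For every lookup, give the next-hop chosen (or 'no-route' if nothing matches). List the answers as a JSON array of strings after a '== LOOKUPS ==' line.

Process each operation:
  add 175.44.138.189/32 -> H3 at depth 32
  del 175.44.138.189/32 (clear depth 32)
  add 175.44.136.0/22 -> H2 at depth 22
  add 37.31.138.64/27 -> H3 at depth 27
  del 175.44.136.0/22 (clear depth 22)
  add 37.31.0.0/16 -> H3 at depth 16
  add 175.32.0.0/12 -> H0 at depth 12
  del 37.31.138.64/27 (clear depth 27)
  add 175.44.138.176/28 -> H3 at depth 28
  add 37.31.138.0/24 -> H3 at depth 24
  del 175.32.0.0/12 (clear depth 12)
  add 175.44.138.128/26 -> H4 at depth 26
  ? 37.31.0.97  path d0:-→d1:-→d2:-→d3:-→d4:-→d5:-→d6:-→d7:-→d8:-→d9:-→d10:-→d11:-→d12:-→d13:-→d14:-→d15:-→d16:H3  best=H3
  add 175.44.138.128/25 -> H4 at depth 25
  add 37.31.138.80/28 -> H1 at depth 28
  ? 175.44.138.128  path d0:-→d1:-→d2:-→d3:-→d4:-→d5:-→d6:-→d7:-→d8:-→d9:-→d10:-→d11:-→d12:-→d13:-→d14:-→d15:-→d16:-→d17:-→d18:-→d19:-→d20:-→d21:-→d22:-→d23:-→d24:-→d25:H4→d26:H4  best=H4
  add 0.0.0.0/1 -> H2 at depth 1
  ? 37.31.0.1  path d0:-→d1:H2→d2:-→d3:-→d4:-→d5:-→d6:-→d7:-→d8:-→d9:-→d10:-→d11:-→d12:-→d13:-→d14:-→d15:-→d16:H3  best=H3
  ? 175.44.138.176  path d0:-→d1:-→d2:-→d3:-→d4:-→d5:-→d6:-→d7:-→d8:-→d9:-→d10:-→d11:-→d12:-→d13:-→d14:-→d15:-→d16:-→d17:-→d18:-→d19:-→d20:-→d21:-→d22:-→d23:-→d24:-→d25:H4→d26:H4→d27:-→d28:H3  best=H3
  add 0.0.0.0/0 -> H3 at depth 0
  add 37.16.0.0/12 -> H0 at depth 12
  ? 227.188.194.33  path d0:H3→d1:-  best=H3
  add 0.0.0.0/0 -> H2 at depth 0
  add 37.31.128.0/19 -> H4 at depth 19
  ? 175.44.138.128  path d0:H2→d1:-→d2:-→d3:-→d4:-→d5:-→d6:-→d7:-→d8:-→d9:-→d10:-→d11:-→d12:-→d13:-→d14:-→d15:-→d16:-→d17:-→d18:-→d19:-→d20:-→d21:-→d22:-→d23:-→d24:-→d25:H4→d26:H4  best=H4
  ? 37.31.0.0  path d0:H2→d1:H2→d2:-→d3:-→d4:-→d5:-→d6:-→d7:-→d8:-→d9:-→d10:-→d11:-→d12:H0→d13:-→d14:-→d15:-→d16:H3  best=H3

== LOOKUPS ==
["H3","H4","H3","H3","H3","H4","H3"]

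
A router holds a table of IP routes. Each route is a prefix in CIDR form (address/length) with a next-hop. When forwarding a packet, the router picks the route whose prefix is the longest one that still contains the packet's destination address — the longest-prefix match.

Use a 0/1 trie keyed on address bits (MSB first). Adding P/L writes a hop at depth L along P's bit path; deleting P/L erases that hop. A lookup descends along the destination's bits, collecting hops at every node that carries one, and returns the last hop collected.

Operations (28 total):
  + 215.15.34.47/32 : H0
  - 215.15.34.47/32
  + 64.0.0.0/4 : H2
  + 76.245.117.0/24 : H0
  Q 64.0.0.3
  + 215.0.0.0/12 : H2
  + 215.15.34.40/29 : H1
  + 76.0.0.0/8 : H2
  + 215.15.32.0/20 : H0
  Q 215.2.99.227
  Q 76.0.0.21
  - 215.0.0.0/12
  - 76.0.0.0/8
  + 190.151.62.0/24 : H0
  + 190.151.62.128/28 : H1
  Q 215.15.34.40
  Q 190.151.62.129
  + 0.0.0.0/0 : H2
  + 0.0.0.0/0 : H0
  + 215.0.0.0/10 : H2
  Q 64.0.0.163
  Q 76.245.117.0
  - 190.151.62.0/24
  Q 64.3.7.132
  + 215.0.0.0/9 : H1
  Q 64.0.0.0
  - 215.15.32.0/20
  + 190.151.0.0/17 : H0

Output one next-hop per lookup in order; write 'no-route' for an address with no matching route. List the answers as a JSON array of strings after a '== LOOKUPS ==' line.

Process each operation:
  + 215.15.34.47/32 (H0) depth=32
  - 215.15.34.47/32 clear@32
  + 64.0.0.0/4 (H2) depth=4
  + 76.245.117.0/24 (H0) depth=24
  lookup 64.0.0.3: bits 0100 walk d0:-→d1:-→d2:-→d3:-→d4:H2 -> H2
  + 215.0.0.0/12 (H2) depth=12
  + 215.15.34.40/29 (H1) depth=29
  + 76.0.0.0/8 (H2) depth=8
  + 215.15.32.0/20 (H0) depth=20
  lookup 215.2.99.227: bits 110101110000 walk d0:-→d1:-→d2:-→d3:-→d4:-→d5:-→d6:-→d7:-→d8:-→d9:-→d10:-→d11:-→d12:H2 -> H2
  lookup 76.0.0.21: bits 01001100 walk d0:-→d1:-→d2:-→d3:-→d4:H2→d5:-→d6:-→d7:-→d8:H2 -> H2
  - 215.0.0.0/12 clear@12
  - 76.0.0.0/8 clear@8
  + 190.151.62.0/24 (H0) depth=24
  + 190.151.62.128/28 (H1) depth=28
  lookup 215.15.34.40: bits 11010111000011110010001000101 walk d0:-→d1:-→d2:-→d3:-→d4:-→d5:-→d6:-→d7:-→d8:-→d9:-→d10:-→d11:-→d12:-→d13:-→d14:-→d15:-→d16:-→d17:-→d18:-→d19:-→d20:H0→d21:-→d22:-→d23:-→d24:-→d25:-→d26:-→d27:-→d28:-→d29:H1 -> H1
  lookup 190.151.62.129: bits 1011111010010111001111101000 walk d0:-→d1:-→d2:-→d3:-→d4:-→d5:-→d6:-→d7:-→d8:-→d9:-→d10:-→d11:-→d12:-→d13:-→d14:-→d15:-→d16:-→d17:-→d18:-→d19:-→d20:-→d21:-→d22:-→d23:-→d24:H0→d25:-→d26:-→d27:-→d28:H1 -> H1
  + 0.0.0.0/0 (H2) depth=0
  + 0.0.0.0/0 (H0) depth=0
  + 215.0.0.0/10 (H2) depth=10
  lookup 64.0.0.163: bits 0100 walk d0:H0→d1:-→d2:-→d3:-→d4:H2 -> H2
  lookup 76.245.117.0: bits 010011001111010101110101 walk d0:H0→d1:-→d2:-→d3:-→d4:H2→d5:-→d6:-→d7:-→d8:-→d9:-→d10:-→d11:-→d12:-→d13:-→d14:-→d15:-→d16:-→d17:-→d18:-→d19:-→d20:-→d21:-→d22:-→d23:-→d24:H0 -> H0
  - 190.151.62.0/24 clear@24
  lookup 64.3.7.132: bits 0100 walk d0:H0→d1:-→d2:-→d3:-→d4:H2 -> H2
  + 215.0.0.0/9 (H1) depth=9
  lookup 64.0.0.0: bits 0100 walk d0:H0→d1:-→d2:-→d3:-→d4:H2 -> H2
  - 215.15.32.0/20 clear@20
  + 190.151.0.0/17 (H0) depth=17

== LOOKUPS ==
["H2","H2","H2","H1","H1","H2","H0","H2","H2"]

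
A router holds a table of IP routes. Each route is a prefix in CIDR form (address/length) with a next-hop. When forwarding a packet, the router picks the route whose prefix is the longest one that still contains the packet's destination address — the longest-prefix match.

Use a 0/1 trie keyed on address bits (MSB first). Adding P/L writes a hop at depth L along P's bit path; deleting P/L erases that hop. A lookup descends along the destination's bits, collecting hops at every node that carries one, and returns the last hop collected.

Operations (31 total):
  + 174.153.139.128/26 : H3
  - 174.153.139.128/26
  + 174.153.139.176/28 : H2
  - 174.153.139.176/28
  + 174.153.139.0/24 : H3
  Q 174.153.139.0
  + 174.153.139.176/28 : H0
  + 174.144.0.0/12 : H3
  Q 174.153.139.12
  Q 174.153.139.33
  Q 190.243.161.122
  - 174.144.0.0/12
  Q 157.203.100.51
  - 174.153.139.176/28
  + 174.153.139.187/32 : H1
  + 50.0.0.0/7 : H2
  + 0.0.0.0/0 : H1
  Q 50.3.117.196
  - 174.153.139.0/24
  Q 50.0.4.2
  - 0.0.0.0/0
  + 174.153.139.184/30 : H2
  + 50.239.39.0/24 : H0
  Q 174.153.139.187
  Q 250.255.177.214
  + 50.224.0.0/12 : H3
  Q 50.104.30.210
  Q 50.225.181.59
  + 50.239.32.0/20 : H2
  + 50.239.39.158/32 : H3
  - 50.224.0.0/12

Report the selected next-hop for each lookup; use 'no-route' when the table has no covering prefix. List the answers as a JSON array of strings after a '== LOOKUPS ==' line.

Trace:
  + 174.153.139.128/26 (H3) depth=26
  - 174.153.139.128/26 clear@26
  + 174.153.139.176/28 (H2) depth=28
  - 174.153.139.176/28 clear@28
  + 174.153.139.0/24 (H3) depth=24
  lookup 174.153.139.0: bits 101011101001100110001011 walk d0:-→d1:-→d2:-→d3:-→d4:-→d5:-→d6:-→d7:-→d8:-→d9:-→d10:-→d11:-→d12:-→d13:-→d14:-→d15:-→d16:-→d17:-→d18:-→d19:-→d20:-→d21:-→d22:-→d23:-→d24:H3 -> H3
  + 174.153.139.176/28 (H0) depth=28
  + 174.144.0.0/12 (H3) depth=12
  lookup 174.153.139.12: bits 101011101001100110001011 walk d0:-→d1:-→d2:-→d3:-→d4:-→d5:-→d6:-→d7:-→d8:-→d9:-→d10:-→d11:-→d12:H3→d13:-→d14:-→d15:-→d16:-→d17:-→d18:-→d19:-→d20:-→d21:-→d22:-→d23:-→d24:H3 -> H3
  lookup 174.153.139.33: bits 101011101001100110001011 walk d0:-→d1:-→d2:-→d3:-→d4:-→d5:-→d6:-→d7:-→d8:-→d9:-→d10:-→d11:-→d12:H3→d13:-→d14:-→d15:-→d16:-→d17:-→d18:-→d19:-→d20:-→d21:-→d22:-→d23:-→d24:H3 -> H3
  lookup 190.243.161.122: bits 101 walk d0:-→d1:-→d2:-→d3:- -> no-route
  - 174.144.0.0/12 clear@12
  lookup 157.203.100.51: bits 10 walk d0:-→d1:-→d2:- -> no-route
  - 174.153.139.176/28 clear@28
  + 174.153.139.187/32 (H1) depth=32
  + 50.0.0.0/7 (H2) depth=7
  + 0.0.0.0/0 (H1) depth=0
  lookup 50.3.117.196: bits 0011001 walk d0:H1→d1:-→d2:-→d3:-→d4:-→d5:-→d6:-→d7:H2 -> H2
  - 174.153.139.0/24 clear@24
  lookup 50.0.4.2: bits 0011001 walk d0:H1→d1:-→d2:-→d3:-→d4:-→d5:-→d6:-→d7:H2 -> H2
  - 0.0.0.0/0 clear@0
  + 174.153.139.184/30 (H2) depth=30
  + 50.239.39.0/24 (H0) depth=24
  lookup 174.153.139.187: bits 10101110100110011000101110111011 walk d0:-→d1:-→d2:-→d3:-→d4:-→d5:-→d6:-→d7:-→d8:-→d9:-→d10:-→d11:-→d12:-→d13:-→d14:-→d15:-→d16:-→d17:-→d18:-→d19:-→d20:-→d21:-→d22:-→d23:-→d24:-→d25:-→d26:-→d27:-→d28:-→d29:-→d30:H2→d31:-→d32:H1 -> H1
  lookup 250.255.177.214: bits 1 walk d0:-→d1:- -> no-route
  + 50.224.0.0/12 (H3) depth=12
  lookup 50.104.30.210: bits 00110010 walk d0:-→d1:-→d2:-→d3:-→d4:-→d5:-→d6:-→d7:H2→d8:- -> H2
  lookup 50.225.181.59: bits 001100101110 walk d0:-→d1:-→d2:-→d3:-→d4:-→d5:-→d6:-→d7:H2→d8:-→d9:-→d10:-→d11:-→d12:H3 -> H3
  + 50.239.32.0/20 (H2) depth=20
  + 50.239.39.158/32 (H3) depth=32
  - 50.224.0.0/12 clear@12

== LOOKUPS ==
["H3","H3","H3","no-route","no-route","H2","H2","H1","no-route","H2","H3"]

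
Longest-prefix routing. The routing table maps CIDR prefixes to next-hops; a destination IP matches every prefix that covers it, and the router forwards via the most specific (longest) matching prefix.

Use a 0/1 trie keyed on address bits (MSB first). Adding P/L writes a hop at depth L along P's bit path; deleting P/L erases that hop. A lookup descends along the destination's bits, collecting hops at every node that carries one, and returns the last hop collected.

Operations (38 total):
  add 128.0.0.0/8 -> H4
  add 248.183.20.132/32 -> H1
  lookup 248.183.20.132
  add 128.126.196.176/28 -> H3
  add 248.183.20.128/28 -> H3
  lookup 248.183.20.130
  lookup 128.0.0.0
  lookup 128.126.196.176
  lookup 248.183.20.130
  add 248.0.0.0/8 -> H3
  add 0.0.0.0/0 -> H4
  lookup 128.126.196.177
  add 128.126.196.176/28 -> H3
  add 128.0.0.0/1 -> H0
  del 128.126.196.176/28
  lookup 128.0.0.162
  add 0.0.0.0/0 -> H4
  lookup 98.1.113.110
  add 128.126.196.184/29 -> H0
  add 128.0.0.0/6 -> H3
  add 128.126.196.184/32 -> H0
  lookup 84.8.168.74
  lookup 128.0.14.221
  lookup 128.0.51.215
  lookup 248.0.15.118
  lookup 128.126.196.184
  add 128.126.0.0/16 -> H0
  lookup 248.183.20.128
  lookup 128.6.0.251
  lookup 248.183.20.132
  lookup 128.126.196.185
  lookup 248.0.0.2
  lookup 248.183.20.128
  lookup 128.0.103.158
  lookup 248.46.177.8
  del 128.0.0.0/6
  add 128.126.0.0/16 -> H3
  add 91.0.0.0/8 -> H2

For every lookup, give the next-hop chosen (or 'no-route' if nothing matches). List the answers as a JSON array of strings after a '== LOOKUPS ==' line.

Apply in order:
  add 128.0.0.0/8 -> H4 at depth 8
  add 248.183.20.132/32 -> H1 at depth 32
  lookup 248.183.20.132: bits 11111000101101110001010010000100 walk d0:-→d1:-→d2:-→d3:-→d4:-→d5:-→d6:-→d7:-→d8:-→d9:-→d10:-→d11:-→d12:-→d13:-→d14:-→d15:-→d16:-→d17:-→d18:-→d19:-→d20:-→d21:-→d22:-→d23:-→d24:-→d25:-→d26:-→d27:-→d28:-→d29:-→d30:-→d31:-→d32:H1 -> H1
  add 128.126.196.176/28 -> H3 at depth 28
  add 248.183.20.128/28 -> H3 at depth 28
  lookup 248.183.20.130: bits 11111000101101110001010010000 walk d0:-→d1:-→d2:-→d3:-→d4:-→d5:-→d6:-→d7:-→d8:-→d9:-→d10:-→d11:-→d12:-→d13:-→d14:-→d15:-→d16:-→d17:-→d18:-→d19:-→d20:-→d21:-→d22:-→d23:-→d24:-→d25:-→d26:-→d27:-→d28:H3→d29:- -> H3
  lookup 128.0.0.0: bits 100000000 walk d0:-→d1:-→d2:-→d3:-→d4:-→d5:-→d6:-→d7:-→d8:H4→d9:- -> H4
  lookup 128.126.196.176: bits 1000000001111110110001001011 walk d0:-→d1:-→d2:-→d3:-→d4:-→d5:-→d6:-→d7:-→d8:H4→d9:-→d10:-→d11:-→d12:-→d13:-→d14:-→d15:-→d16:-→d17:-→d18:-→d19:-→d20:-→d21:-→d22:-→d23:-→d24:-→d25:-→d26:-→d27:-→d28:H3 -> H3
  lookup 248.183.20.130: bits 11111000101101110001010010000 walk d0:-→d1:-→d2:-→d3:-→d4:-→d5:-→d6:-→d7:-→d8:-→d9:-→d10:-→d11:-→d12:-→d13:-→d14:-→d15:-→d16:-→d17:-→d18:-→d19:-→d20:-→d21:-→d22:-→d23:-→d24:-→d25:-→d26:-→d27:-→d28:H3→d29:- -> H3
  add 248.0.0.0/8 -> H3 at depth 8
  add 0.0.0.0/0 -> H4 at depth 0
  lookup 128.126.196.177: bits 1000000001111110110001001011 walk d0:H4→d1:-→d2:-→d3:-→d4:-→d5:-→d6:-→d7:-→d8:H4→d9:-→d10:-→d11:-→d12:-→d13:-→d14:-→d15:-→d16:-→d17:-→d18:-→d19:-→d20:-→d21:-→d22:-→d23:-→d24:-→d25:-→d26:-→d27:-→d28:H3 -> H3
  add 128.126.196.176/28 -> H3 at depth 28
  add 128.0.0.0/1 -> H0 at depth 1
  del 128.126.196.176/28 (clear depth 28)
  lookup 128.0.0.162: bits 100000000 walk d0:H4→d1:H0→d2:-→d3:-→d4:-→d5:-→d6:-→d7:-→d8:H4→d9:- -> H4
  add 0.0.0.0/0 -> H4 at depth 0
  lookup 98.1.113.110: bits ε walk d0:H4 -> H4
  add 128.126.196.184/29 -> H0 at depth 29
  add 128.0.0.0/6 -> H3 at depth 6
  add 128.126.196.184/32 -> H0 at depth 32
  lookup 84.8.168.74: bits ε walk d0:H4 -> H4
  lookup 128.0.14.221: bits 100000000 walk d0:H4→d1:H0→d2:-→d3:-→d4:-→d5:-→d6:H3→d7:-→d8:H4→d9:- -> H4
  lookup 128.0.51.215: bits 100000000 walk d0:H4→d1:H0→d2:-→d3:-→d4:-→d5:-→d6:H3→d7:-→d8:H4→d9:- -> H4
  lookup 248.0.15.118: bits 11111000 walk d0:H4→d1:H0→d2:-→d3:-→d4:-→d5:-→d6:-→d7:-→d8:H3 -> H3
  lookup 128.126.196.184: bits 10000000011111101100010010111000 walk d0:H4→d1:H0→d2:-→d3:-→d4:-→d5:-→d6:H3→d7:-→d8:H4→d9:-→d10:-→d11:-→d12:-→d13:-→d14:-→d15:-→d16:-→d17:-→d18:-→d19:-→d20:-→d21:-→d22:-→d23:-→d24:-→d25:-→d26:-→d27:-→d28:-→d29:H0→d30:-→d31:-→d32:H0 -> H0
  add 128.126.0.0/16 -> H0 at depth 16
  lookup 248.183.20.128: bits 11111000101101110001010010000 walk d0:H4→d1:H0→d2:-→d3:-→d4:-→d5:-→d6:-→d7:-→d8:H3→d9:-→d10:-→d11:-→d12:-→d13:-→d14:-→d15:-→d16:-→d17:-→d18:-→d19:-→d20:-→d21:-→d22:-→d23:-→d24:-→d25:-→d26:-→d27:-→d28:H3→d29:- -> H3
  lookup 128.6.0.251: bits 100000000 walk d0:H4→d1:H0→d2:-→d3:-→d4:-→d5:-→d6:H3→d7:-→d8:H4→d9:- -> H4
  lookup 248.183.20.132: bits 11111000101101110001010010000100 walk d0:H4→d1:H0→d2:-→d3:-→d4:-→d5:-→d6:-→d7:-→d8:H3→d9:-→d10:-→d11:-→d12:-→d13:-→d14:-→d15:-→d16:-→d17:-→d18:-→d19:-→d20:-→d21:-→d22:-→d23:-→d24:-→d25:-→d26:-→d27:-→d28:H3→d29:-→d30:-→d31:-→d32:H1 -> H1
  lookup 128.126.196.185: bits 1000000001111110110001001011100 walk d0:H4→d1:H0→d2:-→d3:-→d4:-→d5:-→d6:H3→d7:-→d8:H4→d9:-→d10:-→d11:-→d12:-→d13:-→d14:-→d15:-→d16:H0→d17:-→d18:-→d19:-→d20:-→d21:-→d22:-→d23:-→d24:-→d25:-→d26:-→d27:-→d28:-→d29:H0→d30:-→d31:- -> H0
  lookup 248.0.0.2: bits 11111000 walk d0:H4→d1:H0→d2:-→d3:-→d4:-→d5:-→d6:-→d7:-→d8:H3 -> H3
  lookup 248.183.20.128: bits 11111000101101110001010010000 walk d0:H4→d1:H0→d2:-→d3:-→d4:-→d5:-→d6:-→d7:-→d8:H3→d9:-→d10:-→d11:-→d12:-→d13:-→d14:-→d15:-→d16:-→d17:-→d18:-→d19:-→d20:-→d21:-→d22:-→d23:-→d24:-→d25:-→d26:-→d27:-→d28:H3→d29:- -> H3
  lookup 128.0.103.158: bits 100000000 walk d0:H4→d1:H0→d2:-→d3:-→d4:-→d5:-→d6:H3→d7:-→d8:H4→d9:- -> H4
  lookup 248.46.177.8: bits 11111000 walk d0:H4→d1:H0→d2:-→d3:-→d4:-→d5:-→d6:-→d7:-→d8:H3 -> H3
  del 128.0.0.0/6 (clear depth 6)
  add 128.126.0.0/16 -> H3 at depth 16
  add 91.0.0.0/8 -> H2 at depth 8

== LOOKUPS ==
["H1","H3","H4","H3","H3","H3","H4","H4","H4","H4","H4","H3","H0","H3","H4","H1","H0","H3","H3","H4","H3"]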